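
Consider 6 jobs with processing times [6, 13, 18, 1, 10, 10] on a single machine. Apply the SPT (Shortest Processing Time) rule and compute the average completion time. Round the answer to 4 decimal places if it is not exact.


Sort jobs by processing time (SPT order): [1, 6, 10, 10, 13, 18]
Compute completion times sequentially:
  Job 1: processing = 1, completes at 1
  Job 2: processing = 6, completes at 7
  Job 3: processing = 10, completes at 17
  Job 4: processing = 10, completes at 27
  Job 5: processing = 13, completes at 40
  Job 6: processing = 18, completes at 58
Sum of completion times = 150
Average completion time = 150/6 = 25.0

25.0


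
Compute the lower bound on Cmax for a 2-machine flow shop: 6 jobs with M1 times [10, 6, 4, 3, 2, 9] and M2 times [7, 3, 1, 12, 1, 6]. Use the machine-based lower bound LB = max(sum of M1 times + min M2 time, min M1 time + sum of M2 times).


LB1 = sum(M1 times) + min(M2 times) = 34 + 1 = 35
LB2 = min(M1 times) + sum(M2 times) = 2 + 30 = 32
Lower bound = max(LB1, LB2) = max(35, 32) = 35

35


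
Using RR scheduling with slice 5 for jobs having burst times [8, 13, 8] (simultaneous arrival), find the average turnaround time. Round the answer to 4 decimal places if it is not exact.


Time quantum = 5
Execution trace:
  J1 runs 5 units, time = 5
  J2 runs 5 units, time = 10
  J3 runs 5 units, time = 15
  J1 runs 3 units, time = 18
  J2 runs 5 units, time = 23
  J3 runs 3 units, time = 26
  J2 runs 3 units, time = 29
Finish times: [18, 29, 26]
Average turnaround = 73/3 = 24.3333

24.3333


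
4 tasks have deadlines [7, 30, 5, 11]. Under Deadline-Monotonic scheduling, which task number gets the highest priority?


Sort tasks by relative deadline (ascending):
  Task 3: deadline = 5
  Task 1: deadline = 7
  Task 4: deadline = 11
  Task 2: deadline = 30
Priority order (highest first): [3, 1, 4, 2]
Highest priority task = 3

3


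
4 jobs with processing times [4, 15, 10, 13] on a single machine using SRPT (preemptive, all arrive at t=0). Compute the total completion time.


Since all jobs arrive at t=0, SRPT equals SPT ordering.
SPT order: [4, 10, 13, 15]
Completion times:
  Job 1: p=4, C=4
  Job 2: p=10, C=14
  Job 3: p=13, C=27
  Job 4: p=15, C=42
Total completion time = 4 + 14 + 27 + 42 = 87

87


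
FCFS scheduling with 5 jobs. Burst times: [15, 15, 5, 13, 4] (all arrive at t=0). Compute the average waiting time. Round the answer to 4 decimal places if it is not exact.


FCFS order (as given): [15, 15, 5, 13, 4]
Waiting times:
  Job 1: wait = 0
  Job 2: wait = 15
  Job 3: wait = 30
  Job 4: wait = 35
  Job 5: wait = 48
Sum of waiting times = 128
Average waiting time = 128/5 = 25.6

25.6


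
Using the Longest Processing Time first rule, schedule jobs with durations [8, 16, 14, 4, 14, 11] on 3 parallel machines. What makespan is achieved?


Sort jobs in decreasing order (LPT): [16, 14, 14, 11, 8, 4]
Assign each job to the least loaded machine:
  Machine 1: jobs [16, 4], load = 20
  Machine 2: jobs [14, 11], load = 25
  Machine 3: jobs [14, 8], load = 22
Makespan = max load = 25

25


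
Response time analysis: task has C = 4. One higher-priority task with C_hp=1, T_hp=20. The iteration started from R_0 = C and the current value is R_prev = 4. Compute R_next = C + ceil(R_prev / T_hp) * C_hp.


R_next = C + ceil(R_prev / T_hp) * C_hp
ceil(4 / 20) = ceil(0.2) = 1
Interference = 1 * 1 = 1
R_next = 4 + 1 = 5

5


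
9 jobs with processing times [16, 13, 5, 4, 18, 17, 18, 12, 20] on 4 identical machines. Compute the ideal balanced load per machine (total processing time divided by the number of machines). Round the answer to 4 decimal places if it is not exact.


Total processing time = 16 + 13 + 5 + 4 + 18 + 17 + 18 + 12 + 20 = 123
Number of machines = 4
Ideal balanced load = 123 / 4 = 30.75

30.75


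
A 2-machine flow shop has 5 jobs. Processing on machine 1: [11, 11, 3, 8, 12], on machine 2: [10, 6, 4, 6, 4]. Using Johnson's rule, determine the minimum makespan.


Apply Johnson's rule:
  Group 1 (a <= b): [(3, 3, 4)]
  Group 2 (a > b): [(1, 11, 10), (2, 11, 6), (4, 8, 6), (5, 12, 4)]
Optimal job order: [3, 1, 2, 4, 5]
Schedule:
  Job 3: M1 done at 3, M2 done at 7
  Job 1: M1 done at 14, M2 done at 24
  Job 2: M1 done at 25, M2 done at 31
  Job 4: M1 done at 33, M2 done at 39
  Job 5: M1 done at 45, M2 done at 49
Makespan = 49

49


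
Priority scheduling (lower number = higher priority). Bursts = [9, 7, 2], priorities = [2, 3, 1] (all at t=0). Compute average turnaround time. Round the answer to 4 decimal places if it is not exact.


Sort by priority (ascending = highest first):
Order: [(1, 2), (2, 9), (3, 7)]
Completion times:
  Priority 1, burst=2, C=2
  Priority 2, burst=9, C=11
  Priority 3, burst=7, C=18
Average turnaround = 31/3 = 10.3333

10.3333


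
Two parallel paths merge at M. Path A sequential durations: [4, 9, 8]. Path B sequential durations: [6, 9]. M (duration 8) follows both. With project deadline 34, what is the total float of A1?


Forward pass: ES(A1) = sum of predecessors on chain A = 0
EF = ES + duration = 0 + 4 = 4
Backward pass: LF(M) = deadline = 34; LS(M) = 34 - 8 = 26
LF(A1) = LS(M) - sum(successors on chain A) = 26 - 17 = 9
LS = LF - duration = 9 - 4 = 5
Total float = LS - ES = 5 - 0 = 5

5


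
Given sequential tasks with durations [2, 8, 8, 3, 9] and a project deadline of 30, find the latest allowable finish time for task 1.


LF(activity 1) = deadline - sum of successor durations
Successors: activities 2 through 5 with durations [8, 8, 3, 9]
Sum of successor durations = 28
LF = 30 - 28 = 2

2


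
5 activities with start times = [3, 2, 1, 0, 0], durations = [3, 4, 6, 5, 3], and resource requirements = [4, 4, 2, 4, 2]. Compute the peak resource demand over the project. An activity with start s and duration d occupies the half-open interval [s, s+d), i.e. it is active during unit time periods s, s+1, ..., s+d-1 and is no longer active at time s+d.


Each activity i is active on [start_i, start_i + duration_i).
Compute total resource usage per time slot:
  t=0: active resources = [4, 2], total = 6
  t=1: active resources = [2, 4, 2], total = 8
  t=2: active resources = [4, 2, 4, 2], total = 12
  t=3: active resources = [4, 4, 2, 4], total = 14
  t=4: active resources = [4, 4, 2, 4], total = 14
  t=5: active resources = [4, 4, 2], total = 10
  t=6: active resources = [2], total = 2
Peak resource demand = 14

14


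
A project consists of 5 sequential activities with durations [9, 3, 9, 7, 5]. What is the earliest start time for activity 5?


Activity 5 starts after activities 1 through 4 complete.
Predecessor durations: [9, 3, 9, 7]
ES = 9 + 3 + 9 + 7 = 28

28


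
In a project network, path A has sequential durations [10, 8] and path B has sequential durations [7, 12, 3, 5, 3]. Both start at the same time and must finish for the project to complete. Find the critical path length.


Path A total = 10 + 8 = 18
Path B total = 7 + 12 + 3 + 5 + 3 = 30
Critical path = longest path = max(18, 30) = 30

30


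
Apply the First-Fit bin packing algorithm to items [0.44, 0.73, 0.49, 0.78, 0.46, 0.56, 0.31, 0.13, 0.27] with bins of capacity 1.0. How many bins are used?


Place items sequentially using First-Fit:
  Item 0.44 -> new Bin 1
  Item 0.73 -> new Bin 2
  Item 0.49 -> Bin 1 (now 0.93)
  Item 0.78 -> new Bin 3
  Item 0.46 -> new Bin 4
  Item 0.56 -> new Bin 5
  Item 0.31 -> Bin 4 (now 0.77)
  Item 0.13 -> Bin 2 (now 0.86)
  Item 0.27 -> Bin 5 (now 0.83)
Total bins used = 5

5


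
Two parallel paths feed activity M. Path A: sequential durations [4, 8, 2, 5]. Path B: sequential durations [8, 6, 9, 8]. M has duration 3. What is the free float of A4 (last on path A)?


ES(A4) = sum of predecessors on chain A = 14
EF(A4) = ES + duration = 14 + 5 = 19
Successor of A4 is M. ES(M) = max(sum(A), sum(B)) = max(19, 31) = 31
Free float = ES(successor) - EF(current) = 31 - 19 = 12

12


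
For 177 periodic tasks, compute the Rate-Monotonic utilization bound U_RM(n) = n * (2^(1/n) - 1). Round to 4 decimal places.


Compute 2^(1/177) = 1.0039237636
Subtract 1: 1.0039237636 - 1 = 0.0039237636
Multiply by n: 177 * 0.0039237636 = 0.6945061572
Round to 4 dp: 0.6945

0.6945


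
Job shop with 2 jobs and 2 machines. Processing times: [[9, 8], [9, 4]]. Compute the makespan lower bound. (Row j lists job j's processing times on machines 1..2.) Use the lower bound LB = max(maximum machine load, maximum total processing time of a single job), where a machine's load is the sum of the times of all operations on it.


Machine loads:
  Machine 1: 9 + 9 = 18
  Machine 2: 8 + 4 = 12
Max machine load = 18
Job totals:
  Job 1: 17
  Job 2: 13
Max job total = 17
Lower bound = max(18, 17) = 18

18


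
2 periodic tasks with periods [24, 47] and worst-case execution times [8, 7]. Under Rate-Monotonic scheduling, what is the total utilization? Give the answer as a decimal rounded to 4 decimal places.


Compute individual utilizations (exact fractions):
  Task 1: C/T = 8/24 = 1/3 (approx. 0.3333)
  Task 2: C/T = 7/47 (approx. 0.1489)
Total utilization U = 1/3 + 7/47 = 68/141
Rounded to 4 decimal places: U = 0.4823
RM (Liu & Layland) bound for 2 tasks = 0.828427; compare with U = 68/141 (approx. 0.482270)
U <= bound, so schedulable by RM sufficient condition.

0.4823


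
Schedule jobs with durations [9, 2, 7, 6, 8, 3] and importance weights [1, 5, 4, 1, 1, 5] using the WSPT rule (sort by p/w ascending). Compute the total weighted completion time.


Compute p/w ratios and sort ascending (WSPT): [(2, 5), (3, 5), (7, 4), (6, 1), (8, 1), (9, 1)]
Compute weighted completion times:
  Job (p=2,w=5): C=2, w*C=5*2=10
  Job (p=3,w=5): C=5, w*C=5*5=25
  Job (p=7,w=4): C=12, w*C=4*12=48
  Job (p=6,w=1): C=18, w*C=1*18=18
  Job (p=8,w=1): C=26, w*C=1*26=26
  Job (p=9,w=1): C=35, w*C=1*35=35
Total weighted completion time = 162

162


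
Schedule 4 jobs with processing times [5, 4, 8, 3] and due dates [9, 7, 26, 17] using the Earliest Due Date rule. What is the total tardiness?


Sort by due date (EDD order): [(4, 7), (5, 9), (3, 17), (8, 26)]
Compute completion times and tardiness:
  Job 1: p=4, d=7, C=4, tardiness=max(0,4-7)=0
  Job 2: p=5, d=9, C=9, tardiness=max(0,9-9)=0
  Job 3: p=3, d=17, C=12, tardiness=max(0,12-17)=0
  Job 4: p=8, d=26, C=20, tardiness=max(0,20-26)=0
Total tardiness = 0

0


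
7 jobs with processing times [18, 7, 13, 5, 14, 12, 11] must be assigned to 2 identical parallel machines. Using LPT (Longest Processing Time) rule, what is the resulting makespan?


Sort jobs in decreasing order (LPT): [18, 14, 13, 12, 11, 7, 5]
Assign each job to the least loaded machine:
  Machine 1: jobs [18, 12, 7, 5], load = 42
  Machine 2: jobs [14, 13, 11], load = 38
Makespan = max load = 42

42


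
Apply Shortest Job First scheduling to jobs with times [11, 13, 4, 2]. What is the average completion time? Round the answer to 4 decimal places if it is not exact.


SJF order (ascending): [2, 4, 11, 13]
Completion times:
  Job 1: burst=2, C=2
  Job 2: burst=4, C=6
  Job 3: burst=11, C=17
  Job 4: burst=13, C=30
Average completion = 55/4 = 13.75

13.75


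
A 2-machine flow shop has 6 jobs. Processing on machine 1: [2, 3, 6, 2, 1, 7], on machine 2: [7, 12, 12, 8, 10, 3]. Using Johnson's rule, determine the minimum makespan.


Apply Johnson's rule:
  Group 1 (a <= b): [(5, 1, 10), (1, 2, 7), (4, 2, 8), (2, 3, 12), (3, 6, 12)]
  Group 2 (a > b): [(6, 7, 3)]
Optimal job order: [5, 1, 4, 2, 3, 6]
Schedule:
  Job 5: M1 done at 1, M2 done at 11
  Job 1: M1 done at 3, M2 done at 18
  Job 4: M1 done at 5, M2 done at 26
  Job 2: M1 done at 8, M2 done at 38
  Job 3: M1 done at 14, M2 done at 50
  Job 6: M1 done at 21, M2 done at 53
Makespan = 53

53


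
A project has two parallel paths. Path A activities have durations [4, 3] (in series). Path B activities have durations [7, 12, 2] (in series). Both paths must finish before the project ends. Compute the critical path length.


Path A total = 4 + 3 = 7
Path B total = 7 + 12 + 2 = 21
Critical path = longest path = max(7, 21) = 21

21


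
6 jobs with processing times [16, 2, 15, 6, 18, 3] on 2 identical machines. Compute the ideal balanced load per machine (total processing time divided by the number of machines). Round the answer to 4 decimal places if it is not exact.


Total processing time = 16 + 2 + 15 + 6 + 18 + 3 = 60
Number of machines = 2
Ideal balanced load = 60 / 2 = 30.0

30.0


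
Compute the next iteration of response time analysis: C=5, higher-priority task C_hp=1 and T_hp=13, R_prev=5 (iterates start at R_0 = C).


R_next = C + ceil(R_prev / T_hp) * C_hp
ceil(5 / 13) = ceil(0.3846) = 1
Interference = 1 * 1 = 1
R_next = 5 + 1 = 6

6


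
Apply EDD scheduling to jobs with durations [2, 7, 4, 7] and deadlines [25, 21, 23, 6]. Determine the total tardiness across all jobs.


Sort by due date (EDD order): [(7, 6), (7, 21), (4, 23), (2, 25)]
Compute completion times and tardiness:
  Job 1: p=7, d=6, C=7, tardiness=max(0,7-6)=1
  Job 2: p=7, d=21, C=14, tardiness=max(0,14-21)=0
  Job 3: p=4, d=23, C=18, tardiness=max(0,18-23)=0
  Job 4: p=2, d=25, C=20, tardiness=max(0,20-25)=0
Total tardiness = 1

1


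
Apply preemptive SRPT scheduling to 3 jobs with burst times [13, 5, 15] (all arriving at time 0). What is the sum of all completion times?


Since all jobs arrive at t=0, SRPT equals SPT ordering.
SPT order: [5, 13, 15]
Completion times:
  Job 1: p=5, C=5
  Job 2: p=13, C=18
  Job 3: p=15, C=33
Total completion time = 5 + 18 + 33 = 56

56


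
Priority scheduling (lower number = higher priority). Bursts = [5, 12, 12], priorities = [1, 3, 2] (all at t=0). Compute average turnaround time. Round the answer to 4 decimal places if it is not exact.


Sort by priority (ascending = highest first):
Order: [(1, 5), (2, 12), (3, 12)]
Completion times:
  Priority 1, burst=5, C=5
  Priority 2, burst=12, C=17
  Priority 3, burst=12, C=29
Average turnaround = 51/3 = 17.0

17.0


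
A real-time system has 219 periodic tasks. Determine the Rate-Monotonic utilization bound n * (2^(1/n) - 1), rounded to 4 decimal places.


Compute 2^(1/219) = 1.0031700697
Subtract 1: 1.0031700697 - 1 = 0.0031700697
Multiply by n: 219 * 0.0031700697 = 0.6942452643
Round to 4 dp: 0.6942

0.6942


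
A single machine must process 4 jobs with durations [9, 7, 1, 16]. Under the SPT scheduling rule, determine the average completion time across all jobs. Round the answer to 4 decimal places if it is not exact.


Sort jobs by processing time (SPT order): [1, 7, 9, 16]
Compute completion times sequentially:
  Job 1: processing = 1, completes at 1
  Job 2: processing = 7, completes at 8
  Job 3: processing = 9, completes at 17
  Job 4: processing = 16, completes at 33
Sum of completion times = 59
Average completion time = 59/4 = 14.75

14.75


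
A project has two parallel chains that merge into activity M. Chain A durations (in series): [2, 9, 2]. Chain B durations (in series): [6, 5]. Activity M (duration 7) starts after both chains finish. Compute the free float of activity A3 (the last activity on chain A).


ES(A3) = sum of predecessors on chain A = 11
EF(A3) = ES + duration = 11 + 2 = 13
Successor of A3 is M. ES(M) = max(sum(A), sum(B)) = max(13, 11) = 13
Free float = ES(successor) - EF(current) = 13 - 13 = 0

0


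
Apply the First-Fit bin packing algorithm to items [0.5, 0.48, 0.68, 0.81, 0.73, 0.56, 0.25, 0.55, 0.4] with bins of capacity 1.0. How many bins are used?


Place items sequentially using First-Fit:
  Item 0.5 -> new Bin 1
  Item 0.48 -> Bin 1 (now 0.98)
  Item 0.68 -> new Bin 2
  Item 0.81 -> new Bin 3
  Item 0.73 -> new Bin 4
  Item 0.56 -> new Bin 5
  Item 0.25 -> Bin 2 (now 0.93)
  Item 0.55 -> new Bin 6
  Item 0.4 -> Bin 5 (now 0.96)
Total bins used = 6

6


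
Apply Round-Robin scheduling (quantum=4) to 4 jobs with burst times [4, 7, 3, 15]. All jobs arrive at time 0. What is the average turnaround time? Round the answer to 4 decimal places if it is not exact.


Time quantum = 4
Execution trace:
  J1 runs 4 units, time = 4
  J2 runs 4 units, time = 8
  J3 runs 3 units, time = 11
  J4 runs 4 units, time = 15
  J2 runs 3 units, time = 18
  J4 runs 4 units, time = 22
  J4 runs 4 units, time = 26
  J4 runs 3 units, time = 29
Finish times: [4, 18, 11, 29]
Average turnaround = 62/4 = 15.5

15.5


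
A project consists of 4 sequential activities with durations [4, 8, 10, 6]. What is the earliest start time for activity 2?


Activity 2 starts after activities 1 through 1 complete.
Predecessor durations: [4]
ES = 4 = 4

4


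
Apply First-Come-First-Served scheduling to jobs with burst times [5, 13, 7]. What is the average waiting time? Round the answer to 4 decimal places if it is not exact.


FCFS order (as given): [5, 13, 7]
Waiting times:
  Job 1: wait = 0
  Job 2: wait = 5
  Job 3: wait = 18
Sum of waiting times = 23
Average waiting time = 23/3 = 7.6667

7.6667


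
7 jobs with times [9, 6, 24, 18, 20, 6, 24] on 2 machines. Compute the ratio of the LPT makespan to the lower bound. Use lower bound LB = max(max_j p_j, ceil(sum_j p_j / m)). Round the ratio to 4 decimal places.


LPT order: [24, 24, 20, 18, 9, 6, 6]
Machine loads after assignment: [56, 51]
LPT makespan = 56
Lower bound = max(max_job, ceil(total/2)) = max(24, 54) = 54
Ratio = 56 / 54 = 1.037

1.037


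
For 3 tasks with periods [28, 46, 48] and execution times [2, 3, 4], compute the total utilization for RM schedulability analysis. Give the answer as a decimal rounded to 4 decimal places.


Compute individual utilizations (exact fractions):
  Task 1: C/T = 2/28 = 1/14 (approx. 0.0714)
  Task 2: C/T = 3/46 (approx. 0.0652)
  Task 3: C/T = 4/48 = 1/12 (approx. 0.0833)
Total utilization U = 1/14 + 3/46 + 1/12 = 425/1932
Rounded to 4 decimal places: U = 0.2200
RM (Liu & Layland) bound for 3 tasks = 0.779763; compare with U = 425/1932 (approx. 0.219979)
U <= bound, so schedulable by RM sufficient condition.

0.2200


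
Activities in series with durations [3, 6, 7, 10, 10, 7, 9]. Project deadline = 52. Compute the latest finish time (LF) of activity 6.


LF(activity 6) = deadline - sum of successor durations
Successors: activities 7 through 7 with durations [9]
Sum of successor durations = 9
LF = 52 - 9 = 43

43


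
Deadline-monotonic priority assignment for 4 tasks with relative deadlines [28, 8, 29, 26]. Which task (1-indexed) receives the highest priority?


Sort tasks by relative deadline (ascending):
  Task 2: deadline = 8
  Task 4: deadline = 26
  Task 1: deadline = 28
  Task 3: deadline = 29
Priority order (highest first): [2, 4, 1, 3]
Highest priority task = 2

2


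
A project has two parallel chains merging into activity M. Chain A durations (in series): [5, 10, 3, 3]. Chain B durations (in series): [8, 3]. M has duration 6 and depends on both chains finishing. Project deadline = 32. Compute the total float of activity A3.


Forward pass: ES(A3) = sum of predecessors on chain A = 15
EF = ES + duration = 15 + 3 = 18
Backward pass: LF(M) = deadline = 32; LS(M) = 32 - 6 = 26
LF(A3) = LS(M) - sum(successors on chain A) = 26 - 3 = 23
LS = LF - duration = 23 - 3 = 20
Total float = LS - ES = 20 - 15 = 5

5


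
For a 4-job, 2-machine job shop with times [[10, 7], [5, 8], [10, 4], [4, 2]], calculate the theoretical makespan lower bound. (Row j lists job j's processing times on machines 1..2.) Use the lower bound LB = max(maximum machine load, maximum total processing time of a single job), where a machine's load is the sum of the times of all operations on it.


Machine loads:
  Machine 1: 10 + 5 + 10 + 4 = 29
  Machine 2: 7 + 8 + 4 + 2 = 21
Max machine load = 29
Job totals:
  Job 1: 17
  Job 2: 13
  Job 3: 14
  Job 4: 6
Max job total = 17
Lower bound = max(29, 17) = 29

29


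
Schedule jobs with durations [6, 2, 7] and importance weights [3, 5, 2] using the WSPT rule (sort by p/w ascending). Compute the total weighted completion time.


Compute p/w ratios and sort ascending (WSPT): [(2, 5), (6, 3), (7, 2)]
Compute weighted completion times:
  Job (p=2,w=5): C=2, w*C=5*2=10
  Job (p=6,w=3): C=8, w*C=3*8=24
  Job (p=7,w=2): C=15, w*C=2*15=30
Total weighted completion time = 64

64


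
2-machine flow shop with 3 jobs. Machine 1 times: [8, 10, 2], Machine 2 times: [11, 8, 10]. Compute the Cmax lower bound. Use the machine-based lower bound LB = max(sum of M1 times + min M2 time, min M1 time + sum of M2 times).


LB1 = sum(M1 times) + min(M2 times) = 20 + 8 = 28
LB2 = min(M1 times) + sum(M2 times) = 2 + 29 = 31
Lower bound = max(LB1, LB2) = max(28, 31) = 31

31


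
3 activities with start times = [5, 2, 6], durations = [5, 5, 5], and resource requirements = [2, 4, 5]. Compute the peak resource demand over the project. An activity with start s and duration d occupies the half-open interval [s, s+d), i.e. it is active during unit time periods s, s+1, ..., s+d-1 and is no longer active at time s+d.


Each activity i is active on [start_i, start_i + duration_i).
Compute total resource usage per time slot:
  t=0: active resources = [], total = 0
  t=1: active resources = [], total = 0
  t=2: active resources = [4], total = 4
  t=3: active resources = [4], total = 4
  t=4: active resources = [4], total = 4
  t=5: active resources = [2, 4], total = 6
  t=6: active resources = [2, 4, 5], total = 11
  t=7: active resources = [2, 5], total = 7
  t=8: active resources = [2, 5], total = 7
  t=9: active resources = [2, 5], total = 7
  t=10: active resources = [5], total = 5
Peak resource demand = 11

11


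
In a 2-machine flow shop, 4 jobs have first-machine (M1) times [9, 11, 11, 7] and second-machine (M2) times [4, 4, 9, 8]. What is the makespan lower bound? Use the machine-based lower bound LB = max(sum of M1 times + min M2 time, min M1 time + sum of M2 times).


LB1 = sum(M1 times) + min(M2 times) = 38 + 4 = 42
LB2 = min(M1 times) + sum(M2 times) = 7 + 25 = 32
Lower bound = max(LB1, LB2) = max(42, 32) = 42

42


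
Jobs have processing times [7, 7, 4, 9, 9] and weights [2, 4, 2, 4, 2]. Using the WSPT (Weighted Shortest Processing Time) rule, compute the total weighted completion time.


Compute p/w ratios and sort ascending (WSPT): [(7, 4), (4, 2), (9, 4), (7, 2), (9, 2)]
Compute weighted completion times:
  Job (p=7,w=4): C=7, w*C=4*7=28
  Job (p=4,w=2): C=11, w*C=2*11=22
  Job (p=9,w=4): C=20, w*C=4*20=80
  Job (p=7,w=2): C=27, w*C=2*27=54
  Job (p=9,w=2): C=36, w*C=2*36=72
Total weighted completion time = 256

256


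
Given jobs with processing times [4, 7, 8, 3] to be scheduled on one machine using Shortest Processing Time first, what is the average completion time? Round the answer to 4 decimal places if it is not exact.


Sort jobs by processing time (SPT order): [3, 4, 7, 8]
Compute completion times sequentially:
  Job 1: processing = 3, completes at 3
  Job 2: processing = 4, completes at 7
  Job 3: processing = 7, completes at 14
  Job 4: processing = 8, completes at 22
Sum of completion times = 46
Average completion time = 46/4 = 11.5

11.5


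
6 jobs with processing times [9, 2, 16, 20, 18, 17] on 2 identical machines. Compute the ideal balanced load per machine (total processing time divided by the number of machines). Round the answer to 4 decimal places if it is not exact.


Total processing time = 9 + 2 + 16 + 20 + 18 + 17 = 82
Number of machines = 2
Ideal balanced load = 82 / 2 = 41.0

41.0


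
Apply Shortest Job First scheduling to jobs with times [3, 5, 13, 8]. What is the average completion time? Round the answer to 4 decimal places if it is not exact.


SJF order (ascending): [3, 5, 8, 13]
Completion times:
  Job 1: burst=3, C=3
  Job 2: burst=5, C=8
  Job 3: burst=8, C=16
  Job 4: burst=13, C=29
Average completion = 56/4 = 14.0

14.0


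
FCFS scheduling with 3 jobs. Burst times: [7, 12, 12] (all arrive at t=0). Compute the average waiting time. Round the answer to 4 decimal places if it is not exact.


FCFS order (as given): [7, 12, 12]
Waiting times:
  Job 1: wait = 0
  Job 2: wait = 7
  Job 3: wait = 19
Sum of waiting times = 26
Average waiting time = 26/3 = 8.6667

8.6667


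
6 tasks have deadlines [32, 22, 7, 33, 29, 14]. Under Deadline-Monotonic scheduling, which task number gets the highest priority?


Sort tasks by relative deadline (ascending):
  Task 3: deadline = 7
  Task 6: deadline = 14
  Task 2: deadline = 22
  Task 5: deadline = 29
  Task 1: deadline = 32
  Task 4: deadline = 33
Priority order (highest first): [3, 6, 2, 5, 1, 4]
Highest priority task = 3

3


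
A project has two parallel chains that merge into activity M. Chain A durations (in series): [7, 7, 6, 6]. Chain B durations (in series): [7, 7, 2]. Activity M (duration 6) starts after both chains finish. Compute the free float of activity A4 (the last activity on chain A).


ES(A4) = sum of predecessors on chain A = 20
EF(A4) = ES + duration = 20 + 6 = 26
Successor of A4 is M. ES(M) = max(sum(A), sum(B)) = max(26, 16) = 26
Free float = ES(successor) - EF(current) = 26 - 26 = 0

0


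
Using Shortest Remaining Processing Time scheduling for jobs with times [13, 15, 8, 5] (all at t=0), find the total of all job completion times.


Since all jobs arrive at t=0, SRPT equals SPT ordering.
SPT order: [5, 8, 13, 15]
Completion times:
  Job 1: p=5, C=5
  Job 2: p=8, C=13
  Job 3: p=13, C=26
  Job 4: p=15, C=41
Total completion time = 5 + 13 + 26 + 41 = 85

85


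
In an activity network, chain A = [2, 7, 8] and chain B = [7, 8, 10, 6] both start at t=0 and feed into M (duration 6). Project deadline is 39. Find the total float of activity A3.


Forward pass: ES(A3) = sum of predecessors on chain A = 9
EF = ES + duration = 9 + 8 = 17
Backward pass: LF(M) = deadline = 39; LS(M) = 39 - 6 = 33
LF(A3) = LS(M) - sum(successors on chain A) = 33 - 0 = 33
LS = LF - duration = 33 - 8 = 25
Total float = LS - ES = 25 - 9 = 16

16


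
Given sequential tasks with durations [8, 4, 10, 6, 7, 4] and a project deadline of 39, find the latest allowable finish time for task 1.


LF(activity 1) = deadline - sum of successor durations
Successors: activities 2 through 6 with durations [4, 10, 6, 7, 4]
Sum of successor durations = 31
LF = 39 - 31 = 8

8


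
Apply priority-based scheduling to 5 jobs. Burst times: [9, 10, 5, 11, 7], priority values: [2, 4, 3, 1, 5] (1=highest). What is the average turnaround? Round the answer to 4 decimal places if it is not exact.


Sort by priority (ascending = highest first):
Order: [(1, 11), (2, 9), (3, 5), (4, 10), (5, 7)]
Completion times:
  Priority 1, burst=11, C=11
  Priority 2, burst=9, C=20
  Priority 3, burst=5, C=25
  Priority 4, burst=10, C=35
  Priority 5, burst=7, C=42
Average turnaround = 133/5 = 26.6

26.6


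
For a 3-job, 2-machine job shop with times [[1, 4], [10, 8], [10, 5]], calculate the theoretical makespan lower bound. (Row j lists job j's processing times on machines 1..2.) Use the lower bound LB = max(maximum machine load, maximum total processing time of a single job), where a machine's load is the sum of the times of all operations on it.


Machine loads:
  Machine 1: 1 + 10 + 10 = 21
  Machine 2: 4 + 8 + 5 = 17
Max machine load = 21
Job totals:
  Job 1: 5
  Job 2: 18
  Job 3: 15
Max job total = 18
Lower bound = max(21, 18) = 21

21


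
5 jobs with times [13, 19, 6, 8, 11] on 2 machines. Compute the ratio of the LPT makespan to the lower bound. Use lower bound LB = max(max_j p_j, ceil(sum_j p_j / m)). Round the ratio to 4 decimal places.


LPT order: [19, 13, 11, 8, 6]
Machine loads after assignment: [27, 30]
LPT makespan = 30
Lower bound = max(max_job, ceil(total/2)) = max(19, 29) = 29
Ratio = 30 / 29 = 1.0345

1.0345


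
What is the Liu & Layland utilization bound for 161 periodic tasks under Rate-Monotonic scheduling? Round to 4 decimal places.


Compute 2^(1/161) = 1.0043145429
Subtract 1: 1.0043145429 - 1 = 0.0043145429
Multiply by n: 161 * 0.0043145429 = 0.6946414069
Round to 4 dp: 0.6946

0.6946


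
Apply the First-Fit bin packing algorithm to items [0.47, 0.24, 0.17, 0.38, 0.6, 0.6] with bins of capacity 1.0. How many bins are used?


Place items sequentially using First-Fit:
  Item 0.47 -> new Bin 1
  Item 0.24 -> Bin 1 (now 0.71)
  Item 0.17 -> Bin 1 (now 0.88)
  Item 0.38 -> new Bin 2
  Item 0.6 -> Bin 2 (now 0.98)
  Item 0.6 -> new Bin 3
Total bins used = 3

3


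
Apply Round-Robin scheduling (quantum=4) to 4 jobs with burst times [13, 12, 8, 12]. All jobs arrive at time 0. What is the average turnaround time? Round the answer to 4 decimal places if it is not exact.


Time quantum = 4
Execution trace:
  J1 runs 4 units, time = 4
  J2 runs 4 units, time = 8
  J3 runs 4 units, time = 12
  J4 runs 4 units, time = 16
  J1 runs 4 units, time = 20
  J2 runs 4 units, time = 24
  J3 runs 4 units, time = 28
  J4 runs 4 units, time = 32
  J1 runs 4 units, time = 36
  J2 runs 4 units, time = 40
  J4 runs 4 units, time = 44
  J1 runs 1 units, time = 45
Finish times: [45, 40, 28, 44]
Average turnaround = 157/4 = 39.25

39.25


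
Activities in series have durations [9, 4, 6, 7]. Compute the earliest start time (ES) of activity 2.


Activity 2 starts after activities 1 through 1 complete.
Predecessor durations: [9]
ES = 9 = 9

9


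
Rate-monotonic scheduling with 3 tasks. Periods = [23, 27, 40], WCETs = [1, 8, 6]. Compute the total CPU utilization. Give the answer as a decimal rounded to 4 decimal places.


Compute individual utilizations (exact fractions):
  Task 1: C/T = 1/23 (approx. 0.0435)
  Task 2: C/T = 8/27 (approx. 0.2963)
  Task 3: C/T = 6/40 = 3/20 (approx. 0.15)
Total utilization U = 1/23 + 8/27 + 3/20 = 6083/12420
Rounded to 4 decimal places: U = 0.4898
RM (Liu & Layland) bound for 3 tasks = 0.779763; compare with U = 6083/12420 (approx. 0.489775)
U <= bound, so schedulable by RM sufficient condition.

0.4898


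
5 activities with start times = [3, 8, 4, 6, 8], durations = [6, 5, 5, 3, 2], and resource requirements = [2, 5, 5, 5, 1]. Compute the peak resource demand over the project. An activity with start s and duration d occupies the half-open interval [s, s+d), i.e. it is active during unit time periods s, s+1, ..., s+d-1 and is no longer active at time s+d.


Each activity i is active on [start_i, start_i + duration_i).
Compute total resource usage per time slot:
  t=0: active resources = [], total = 0
  t=1: active resources = [], total = 0
  t=2: active resources = [], total = 0
  t=3: active resources = [2], total = 2
  t=4: active resources = [2, 5], total = 7
  t=5: active resources = [2, 5], total = 7
  t=6: active resources = [2, 5, 5], total = 12
  t=7: active resources = [2, 5, 5], total = 12
  t=8: active resources = [2, 5, 5, 5, 1], total = 18
  t=9: active resources = [5, 1], total = 6
  t=10: active resources = [5], total = 5
  t=11: active resources = [5], total = 5
  t=12: active resources = [5], total = 5
Peak resource demand = 18

18


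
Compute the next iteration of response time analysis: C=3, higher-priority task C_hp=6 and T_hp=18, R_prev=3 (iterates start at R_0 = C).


R_next = C + ceil(R_prev / T_hp) * C_hp
ceil(3 / 18) = ceil(0.1667) = 1
Interference = 1 * 6 = 6
R_next = 3 + 6 = 9

9


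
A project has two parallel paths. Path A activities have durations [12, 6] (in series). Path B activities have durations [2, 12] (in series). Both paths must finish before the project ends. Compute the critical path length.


Path A total = 12 + 6 = 18
Path B total = 2 + 12 = 14
Critical path = longest path = max(18, 14) = 18

18


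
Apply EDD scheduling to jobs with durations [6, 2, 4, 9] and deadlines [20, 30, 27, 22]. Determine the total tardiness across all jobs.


Sort by due date (EDD order): [(6, 20), (9, 22), (4, 27), (2, 30)]
Compute completion times and tardiness:
  Job 1: p=6, d=20, C=6, tardiness=max(0,6-20)=0
  Job 2: p=9, d=22, C=15, tardiness=max(0,15-22)=0
  Job 3: p=4, d=27, C=19, tardiness=max(0,19-27)=0
  Job 4: p=2, d=30, C=21, tardiness=max(0,21-30)=0
Total tardiness = 0

0


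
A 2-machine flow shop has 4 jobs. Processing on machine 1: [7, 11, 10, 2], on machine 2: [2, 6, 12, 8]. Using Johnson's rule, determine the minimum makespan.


Apply Johnson's rule:
  Group 1 (a <= b): [(4, 2, 8), (3, 10, 12)]
  Group 2 (a > b): [(2, 11, 6), (1, 7, 2)]
Optimal job order: [4, 3, 2, 1]
Schedule:
  Job 4: M1 done at 2, M2 done at 10
  Job 3: M1 done at 12, M2 done at 24
  Job 2: M1 done at 23, M2 done at 30
  Job 1: M1 done at 30, M2 done at 32
Makespan = 32

32


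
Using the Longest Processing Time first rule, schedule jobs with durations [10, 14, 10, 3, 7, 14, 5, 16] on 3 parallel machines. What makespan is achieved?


Sort jobs in decreasing order (LPT): [16, 14, 14, 10, 10, 7, 5, 3]
Assign each job to the least loaded machine:
  Machine 1: jobs [16, 7, 5], load = 28
  Machine 2: jobs [14, 10, 3], load = 27
  Machine 3: jobs [14, 10], load = 24
Makespan = max load = 28

28


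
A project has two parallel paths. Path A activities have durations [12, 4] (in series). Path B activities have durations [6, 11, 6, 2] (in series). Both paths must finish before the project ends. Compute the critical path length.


Path A total = 12 + 4 = 16
Path B total = 6 + 11 + 6 + 2 = 25
Critical path = longest path = max(16, 25) = 25

25


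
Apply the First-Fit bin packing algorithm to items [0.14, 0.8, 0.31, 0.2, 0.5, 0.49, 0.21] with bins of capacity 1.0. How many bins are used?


Place items sequentially using First-Fit:
  Item 0.14 -> new Bin 1
  Item 0.8 -> Bin 1 (now 0.94)
  Item 0.31 -> new Bin 2
  Item 0.2 -> Bin 2 (now 0.51)
  Item 0.5 -> new Bin 3
  Item 0.49 -> Bin 2 (now 1.0)
  Item 0.21 -> Bin 3 (now 0.71)
Total bins used = 3

3


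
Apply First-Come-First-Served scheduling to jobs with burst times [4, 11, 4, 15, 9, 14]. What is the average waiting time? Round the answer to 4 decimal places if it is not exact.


FCFS order (as given): [4, 11, 4, 15, 9, 14]
Waiting times:
  Job 1: wait = 0
  Job 2: wait = 4
  Job 3: wait = 15
  Job 4: wait = 19
  Job 5: wait = 34
  Job 6: wait = 43
Sum of waiting times = 115
Average waiting time = 115/6 = 19.1667

19.1667


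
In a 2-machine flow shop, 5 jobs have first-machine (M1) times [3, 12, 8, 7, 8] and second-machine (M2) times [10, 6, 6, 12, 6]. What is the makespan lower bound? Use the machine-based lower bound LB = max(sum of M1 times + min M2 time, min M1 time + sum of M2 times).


LB1 = sum(M1 times) + min(M2 times) = 38 + 6 = 44
LB2 = min(M1 times) + sum(M2 times) = 3 + 40 = 43
Lower bound = max(LB1, LB2) = max(44, 43) = 44

44


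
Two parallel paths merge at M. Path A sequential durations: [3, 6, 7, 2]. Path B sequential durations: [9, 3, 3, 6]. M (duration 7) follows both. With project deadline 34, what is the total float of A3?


Forward pass: ES(A3) = sum of predecessors on chain A = 9
EF = ES + duration = 9 + 7 = 16
Backward pass: LF(M) = deadline = 34; LS(M) = 34 - 7 = 27
LF(A3) = LS(M) - sum(successors on chain A) = 27 - 2 = 25
LS = LF - duration = 25 - 7 = 18
Total float = LS - ES = 18 - 9 = 9

9


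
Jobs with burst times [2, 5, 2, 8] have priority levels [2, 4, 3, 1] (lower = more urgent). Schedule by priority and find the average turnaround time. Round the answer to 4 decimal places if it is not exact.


Sort by priority (ascending = highest first):
Order: [(1, 8), (2, 2), (3, 2), (4, 5)]
Completion times:
  Priority 1, burst=8, C=8
  Priority 2, burst=2, C=10
  Priority 3, burst=2, C=12
  Priority 4, burst=5, C=17
Average turnaround = 47/4 = 11.75

11.75


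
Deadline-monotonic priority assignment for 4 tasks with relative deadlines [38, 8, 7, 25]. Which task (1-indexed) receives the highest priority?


Sort tasks by relative deadline (ascending):
  Task 3: deadline = 7
  Task 2: deadline = 8
  Task 4: deadline = 25
  Task 1: deadline = 38
Priority order (highest first): [3, 2, 4, 1]
Highest priority task = 3

3


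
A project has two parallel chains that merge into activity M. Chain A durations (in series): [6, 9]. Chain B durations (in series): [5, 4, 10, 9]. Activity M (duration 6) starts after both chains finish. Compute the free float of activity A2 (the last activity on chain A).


ES(A2) = sum of predecessors on chain A = 6
EF(A2) = ES + duration = 6 + 9 = 15
Successor of A2 is M. ES(M) = max(sum(A), sum(B)) = max(15, 28) = 28
Free float = ES(successor) - EF(current) = 28 - 15 = 13

13


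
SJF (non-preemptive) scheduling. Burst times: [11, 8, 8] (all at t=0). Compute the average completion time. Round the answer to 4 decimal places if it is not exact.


SJF order (ascending): [8, 8, 11]
Completion times:
  Job 1: burst=8, C=8
  Job 2: burst=8, C=16
  Job 3: burst=11, C=27
Average completion = 51/3 = 17.0

17.0


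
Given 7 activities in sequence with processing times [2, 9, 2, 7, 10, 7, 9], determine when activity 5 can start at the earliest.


Activity 5 starts after activities 1 through 4 complete.
Predecessor durations: [2, 9, 2, 7]
ES = 2 + 9 + 2 + 7 = 20

20


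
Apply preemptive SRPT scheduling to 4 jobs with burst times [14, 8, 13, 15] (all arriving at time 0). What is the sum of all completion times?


Since all jobs arrive at t=0, SRPT equals SPT ordering.
SPT order: [8, 13, 14, 15]
Completion times:
  Job 1: p=8, C=8
  Job 2: p=13, C=21
  Job 3: p=14, C=35
  Job 4: p=15, C=50
Total completion time = 8 + 21 + 35 + 50 = 114

114


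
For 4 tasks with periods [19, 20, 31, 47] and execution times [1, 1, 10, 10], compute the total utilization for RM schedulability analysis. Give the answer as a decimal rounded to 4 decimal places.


Compute individual utilizations (exact fractions):
  Task 1: C/T = 1/19 (approx. 0.0526)
  Task 2: C/T = 1/20 (approx. 0.05)
  Task 3: C/T = 10/31 (approx. 0.3226)
  Task 4: C/T = 10/47 (approx. 0.2128)
Total utilization U = 1/19 + 1/20 + 10/31 + 10/47 = 353223/553660
Rounded to 4 decimal places: U = 0.6380
RM (Liu & Layland) bound for 4 tasks = 0.756828; compare with U = 353223/553660 (approx. 0.637978)
U <= bound, so schedulable by RM sufficient condition.

0.6380


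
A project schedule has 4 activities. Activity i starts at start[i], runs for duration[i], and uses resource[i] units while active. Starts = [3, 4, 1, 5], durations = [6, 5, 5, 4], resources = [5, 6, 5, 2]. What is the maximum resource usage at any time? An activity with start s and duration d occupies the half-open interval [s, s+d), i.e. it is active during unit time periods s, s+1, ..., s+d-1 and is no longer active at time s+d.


Each activity i is active on [start_i, start_i + duration_i).
Compute total resource usage per time slot:
  t=0: active resources = [], total = 0
  t=1: active resources = [5], total = 5
  t=2: active resources = [5], total = 5
  t=3: active resources = [5, 5], total = 10
  t=4: active resources = [5, 6, 5], total = 16
  t=5: active resources = [5, 6, 5, 2], total = 18
  t=6: active resources = [5, 6, 2], total = 13
  t=7: active resources = [5, 6, 2], total = 13
  t=8: active resources = [5, 6, 2], total = 13
Peak resource demand = 18

18


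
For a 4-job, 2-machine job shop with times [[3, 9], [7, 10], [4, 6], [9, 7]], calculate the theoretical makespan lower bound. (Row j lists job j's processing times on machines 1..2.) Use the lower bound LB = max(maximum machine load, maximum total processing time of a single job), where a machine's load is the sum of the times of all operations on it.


Machine loads:
  Machine 1: 3 + 7 + 4 + 9 = 23
  Machine 2: 9 + 10 + 6 + 7 = 32
Max machine load = 32
Job totals:
  Job 1: 12
  Job 2: 17
  Job 3: 10
  Job 4: 16
Max job total = 17
Lower bound = max(32, 17) = 32

32


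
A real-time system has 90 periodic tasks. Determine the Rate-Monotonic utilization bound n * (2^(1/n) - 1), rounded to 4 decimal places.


Compute 2^(1/90) = 1.0077313692
Subtract 1: 1.0077313692 - 1 = 0.0077313692
Multiply by n: 90 * 0.0077313692 = 0.6958232280
Round to 4 dp: 0.6958

0.6958


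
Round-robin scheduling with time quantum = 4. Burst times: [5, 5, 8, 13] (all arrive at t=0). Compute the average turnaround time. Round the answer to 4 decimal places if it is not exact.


Time quantum = 4
Execution trace:
  J1 runs 4 units, time = 4
  J2 runs 4 units, time = 8
  J3 runs 4 units, time = 12
  J4 runs 4 units, time = 16
  J1 runs 1 units, time = 17
  J2 runs 1 units, time = 18
  J3 runs 4 units, time = 22
  J4 runs 4 units, time = 26
  J4 runs 4 units, time = 30
  J4 runs 1 units, time = 31
Finish times: [17, 18, 22, 31]
Average turnaround = 88/4 = 22.0

22.0
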